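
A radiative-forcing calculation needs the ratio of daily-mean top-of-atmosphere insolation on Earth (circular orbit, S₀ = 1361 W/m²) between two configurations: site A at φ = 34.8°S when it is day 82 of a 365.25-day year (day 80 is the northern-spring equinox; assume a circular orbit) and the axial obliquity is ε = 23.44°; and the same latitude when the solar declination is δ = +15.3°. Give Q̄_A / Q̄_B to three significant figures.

Q̄_A / Q̄_B ≈ 1.42

— Configuration A (φ=-34.8°):
Solar longitude: λ_s = 360° × (82 − 80)/365.25 = 1.971°.
sin δ = sin 23.44° × sin 1.971° = 0.01368, so δ = +0.784°.
cos H₀ = −tan(-34.8°) tan(+0.784°) = 0.0095, H₀ = 1.5613 rad.
Bracket: H₀ sin φ sin δ + cos φ cos δ sin H₀ = 1.5613×-0.57071×0.01368 + 0.82115×0.99991×0.99995 = -0.012190 + 0.821035 = 0.808845.
Q̄ = (S₀/π) × [bracket] = (1361/π) × 0.808845 = 350.41 W/m².
— Configuration B (φ=-34.8°):
cos H₀ = −tan(-34.8°) tan(+15.300°) = 0.1901, H₀ = 1.3795 rad.
Bracket: H₀ sin φ sin δ + cos φ cos δ sin H₀ = 1.3795×-0.57071×0.26387 + 0.82115×0.96456×0.98176 = -0.207743 + 0.777601 = 0.569858.
Q̄ = (S₀/π) × [bracket] = (1361/π) × 0.569858 = 246.87 W/m².
Ratio Q̄_A / Q̄_B = 350.41 / 246.87 = 1.419.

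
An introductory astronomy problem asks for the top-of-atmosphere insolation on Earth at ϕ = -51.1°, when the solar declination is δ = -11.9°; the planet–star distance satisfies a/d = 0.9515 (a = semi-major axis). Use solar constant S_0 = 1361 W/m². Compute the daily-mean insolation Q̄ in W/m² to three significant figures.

cos h₀ = −tan(-51.1°) tan(-11.900°) = -0.2612, h₀ = 1.8350 rad.
Bracket: h₀ sin ϕ sin δ + cos ϕ cos δ sin h₀ = 1.8350×-0.77824×-0.20620 + 0.62796×0.97851×0.96529 = 0.294468 + 0.593137 = 0.887605.
Inverse-square distance factor (a/d)² = 0.9515² = 0.905352.
Q̄ = (S_0/π) × 0.905352 × [bracket] = (1361/π) × 0.905352 × 0.887605 = 348.1 W/m².

Q̄ ≈ 348 W/m²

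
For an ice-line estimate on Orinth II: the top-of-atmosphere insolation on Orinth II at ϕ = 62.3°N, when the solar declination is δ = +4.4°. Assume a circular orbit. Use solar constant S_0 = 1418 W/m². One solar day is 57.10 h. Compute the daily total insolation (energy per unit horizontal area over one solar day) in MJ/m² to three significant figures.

53.4 MJ/m²

cos h₀ = −tan(+62.3°) tan(+4.400°) = -0.1466, h₀ = 1.7179 rad.
Bracket: h₀ sin ϕ sin δ + cos ϕ cos δ sin h₀ = 1.7179×0.88539×0.07672 + 0.46484×0.99705×0.98920 = 0.116692 + 0.458463 = 0.575155.
Q̄ = (S_0/π) × [bracket] = (1418/π) × 0.575155 = 259.60 W/m².
Daily total = Q̄ × 57.10 h × 3600 s/h = 259.60 × 57.10 × 3600 / 10⁶ = 53.36 MJ/m².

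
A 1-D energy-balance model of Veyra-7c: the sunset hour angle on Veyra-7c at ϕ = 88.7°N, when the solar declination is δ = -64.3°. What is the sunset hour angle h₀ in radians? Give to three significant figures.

cos h₀ = −tan ϕ · tan δ = 91.5626 ≥ 1, so the host star never rises (polar night) and h₀ = 0.

h₀ = 0.00 rad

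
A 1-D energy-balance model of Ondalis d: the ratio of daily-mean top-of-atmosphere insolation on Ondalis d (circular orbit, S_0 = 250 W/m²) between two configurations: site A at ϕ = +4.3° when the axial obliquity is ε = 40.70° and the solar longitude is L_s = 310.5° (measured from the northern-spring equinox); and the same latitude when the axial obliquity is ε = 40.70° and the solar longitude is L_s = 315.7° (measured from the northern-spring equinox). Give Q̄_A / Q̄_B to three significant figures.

— Configuration A (ϕ=+4.3°):
Solar declination: sin δ = sin ε · sin L_s = sin 40.70° × sin 310.5° = -0.49586, so δ = -29.726°.
cos h₀ = −tan(+4.3°) tan(-29.726°) = 0.0429, h₀ = 1.5278 rad.
Bracket: h₀ sin ϕ sin δ + cos ϕ cos δ sin h₀ = 1.5278×0.07498×-0.49586 + 0.99719×0.86840×0.99908 = -0.056803 + 0.865163 = 0.808360.
Q̄ = (S_0/π) × [bracket] = (250/π) × 0.808360 = 64.327 W/m².
— Configuration B (ϕ=+4.3°):
Solar declination: sin δ = sin ε · sin L_s = sin 40.70° × sin 315.7° = -0.45544, so δ = -27.093°.
cos h₀ = −tan(+4.3°) tan(-27.093°) = 0.0385, h₀ = 1.5323 rad.
Bracket: h₀ sin ϕ sin δ + cos ϕ cos δ sin h₀ = 1.5323×0.07498×-0.45544 + 0.99719×0.89027×0.99926 = -0.052326 + 0.887111 = 0.834785.
Q̄ = (S_0/π) × [bracket] = (250/π) × 0.834785 = 66.430 W/m².
Ratio Q̄_A / Q̄_B = 64.327 / 66.430 = 0.9683.

Q̄_A / Q̄_B ≈ 0.968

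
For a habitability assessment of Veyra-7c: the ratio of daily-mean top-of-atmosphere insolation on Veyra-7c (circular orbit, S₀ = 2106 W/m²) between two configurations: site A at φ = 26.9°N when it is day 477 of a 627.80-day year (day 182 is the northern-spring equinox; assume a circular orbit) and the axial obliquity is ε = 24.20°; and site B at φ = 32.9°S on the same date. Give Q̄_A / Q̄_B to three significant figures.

Q̄_A / Q̄_B ≈ 1.22

— Configuration A (φ=+26.9°):
Solar longitude: λ_s = 360° × (477 − 182)/627.80 = 169.162°.
sin δ = sin 24.20° × sin 169.162° = 0.07708, so δ = +4.421°.
cos H₀ = −tan(+26.9°) tan(+4.421°) = -0.0392, H₀ = 1.6100 rad.
Bracket: H₀ sin φ sin δ + cos φ cos δ sin H₀ = 1.6100×0.45243×0.07708 + 0.89180×0.99703×0.99923 = 0.056146 + 0.888467 = 0.944613.
Q̄ = (S₀/π) × [bracket] = (2106/π) × 0.944613 = 633.23 W/m².
— Configuration B (φ=-32.9°):
cos H₀ = −tan(-32.9°) tan(+4.421°) = 0.0500, H₀ = 1.5208 rad.
Bracket: H₀ sin φ sin δ + cos φ cos δ sin H₀ = 1.5208×-0.54317×0.07708 + 0.83962×0.99703×0.99875 = -0.063672 + 0.836080 = 0.772408.
Q̄ = (S₀/π) × [bracket] = (2106/π) × 0.772408 = 517.79 W/m².
Ratio Q̄_A / Q̄_B = 633.23 / 517.79 = 1.223.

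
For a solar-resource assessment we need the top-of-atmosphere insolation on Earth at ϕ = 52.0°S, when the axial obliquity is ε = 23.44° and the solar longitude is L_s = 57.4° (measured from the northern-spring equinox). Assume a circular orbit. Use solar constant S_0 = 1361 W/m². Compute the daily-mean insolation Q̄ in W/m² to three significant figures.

Q̄ ≈ 98.1 W/m²

Solar declination: sin δ = sin ε · sin L_s = sin 23.44° × sin 57.4° = 0.33512, so δ = +19.580°.
cos h₀ = −tan(-52.0°) tan(+19.580°) = 0.4553, h₀ = 1.0981 rad.
Bracket: h₀ sin ϕ sin δ + cos ϕ cos δ sin h₀ = 1.0981×-0.78801×0.33512 + 0.61566×0.94218×0.89036 = -0.289984 + 0.516464 = 0.226480.
Q̄ = (S_0/π) × [bracket] = (1361/π) × 0.226480 = 98.12 W/m².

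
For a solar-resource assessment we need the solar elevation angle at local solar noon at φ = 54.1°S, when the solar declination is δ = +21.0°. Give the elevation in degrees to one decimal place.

At local noon the hour angle is zero, so the zenith angle equals |φ − δ| = |-54.1° − (+21.000°)| = 75.100°.
Elevation = 90° − 75.100° = 14.9°.

14.9°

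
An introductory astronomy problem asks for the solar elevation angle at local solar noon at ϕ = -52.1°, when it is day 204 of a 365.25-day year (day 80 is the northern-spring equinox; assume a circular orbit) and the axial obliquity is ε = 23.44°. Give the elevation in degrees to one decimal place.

18.2°

Solar longitude: L_s = 360° × (204 − 80)/365.25 = 122.218°.
sin δ = sin 23.44° × sin 122.218° = 0.33654, so δ = +19.666°.
At local noon the hour angle is zero, so the zenith angle equals |ϕ − δ| = |-52.1° − (+19.666°)| = 71.766°.
Elevation = 90° − 71.766° = 18.2°.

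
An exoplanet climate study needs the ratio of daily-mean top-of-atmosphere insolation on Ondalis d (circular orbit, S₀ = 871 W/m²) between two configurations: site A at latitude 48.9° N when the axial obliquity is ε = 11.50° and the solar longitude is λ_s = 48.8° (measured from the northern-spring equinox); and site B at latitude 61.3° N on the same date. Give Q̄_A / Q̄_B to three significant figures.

Q̄_A / Q̄_B ≈ 1.20

— Configuration A (φ=+48.9°):
Solar declination: sin δ = sin ε · sin λ_s = sin 11.50° × sin 48.8° = 0.15001, so δ = +8.627°.
cos H₀ = −tan(+48.9°) tan(+8.627°) = -0.1739, H₀ = 1.7456 rad.
Bracket: H₀ sin φ sin δ + cos φ cos δ sin H₀ = 1.7456×0.75356×0.15001 + 0.65738×0.98868×0.98476 = 0.197325 + 0.640033 = 0.837358.
Q̄ = (S₀/π) × [bracket] = (871/π) × 0.837358 = 232.16 W/m².
— Configuration B (φ=+61.3°):
cos H₀ = −tan(+61.3°) tan(+8.627°) = -0.2771, H₀ = 1.8516 rad.
Bracket: H₀ sin φ sin δ + cos φ cos δ sin H₀ = 1.8516×0.87715×0.15001 + 0.48022×0.98868×0.96083 = 0.243636 + 0.456187 = 0.699823.
Q̄ = (S₀/π) × [bracket] = (871/π) × 0.699823 = 194.02 W/m².
Ratio Q̄_A / Q̄_B = 232.16 / 194.02 = 1.197.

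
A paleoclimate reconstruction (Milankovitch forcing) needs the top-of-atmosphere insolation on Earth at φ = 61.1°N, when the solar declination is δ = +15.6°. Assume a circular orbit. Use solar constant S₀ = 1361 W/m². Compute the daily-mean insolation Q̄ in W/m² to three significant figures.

Q̄ ≈ 388 W/m²

cos H₀ = −tan(+61.1°) tan(+15.600°) = -0.5058, H₀ = 2.1011 rad.
Bracket: H₀ sin φ sin δ + cos φ cos δ sin H₀ = 2.1011×0.87546×0.26892 + 0.48328×0.96316×0.86266 = 0.494659 + 0.401547 = 0.896206.
Q̄ = (S₀/π) × [bracket] = (1361/π) × 0.896206 = 388.3 W/m².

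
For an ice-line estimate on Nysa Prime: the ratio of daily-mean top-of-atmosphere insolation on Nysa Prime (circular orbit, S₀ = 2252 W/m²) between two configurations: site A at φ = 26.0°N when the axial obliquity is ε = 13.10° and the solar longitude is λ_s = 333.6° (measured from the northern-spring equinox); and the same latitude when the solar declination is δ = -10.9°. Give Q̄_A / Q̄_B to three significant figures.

Q̄_A / Q̄_B ≈ 1.09

— Configuration A (φ=+26.0°):
Solar declination: sin δ = sin ε · sin λ_s = sin 13.10° × sin 333.6° = -0.10078, so δ = -5.784°.
cos H₀ = −tan(+26.0°) tan(-5.784°) = 0.0494, H₀ = 1.5214 rad.
Bracket: H₀ sin φ sin δ + cos φ cos δ sin H₀ = 1.5214×0.43837×-0.10078 + 0.89879×0.99491×0.99878 = -0.067214 + 0.893124 = 0.825910.
Q̄ = (S₀/π) × [bracket] = (2252/π) × 0.825910 = 592.04 W/m².
— Configuration B (φ=+26.0°):
cos H₀ = −tan(+26.0°) tan(-10.900°) = 0.0939, H₀ = 1.4767 rad.
Bracket: H₀ sin φ sin δ + cos φ cos δ sin H₀ = 1.4767×0.43837×-0.18910 + 0.89879×0.98196×0.99558 = -0.122412 + 0.878675 = 0.756263.
Q̄ = (S₀/π) × [bracket] = (2252/π) × 0.756263 = 542.11 W/m².
Ratio Q̄_A / Q̄_B = 592.04 / 542.11 = 1.092.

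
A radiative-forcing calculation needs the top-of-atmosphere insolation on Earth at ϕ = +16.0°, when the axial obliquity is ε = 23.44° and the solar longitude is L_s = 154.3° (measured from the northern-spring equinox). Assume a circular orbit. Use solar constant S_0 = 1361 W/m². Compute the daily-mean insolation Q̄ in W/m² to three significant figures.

Solar declination: sin δ = sin ε · sin L_s = sin 23.44° × sin 154.3° = 0.17250, so δ = +9.933°.
cos h₀ = −tan(+16.0°) tan(+9.933°) = -0.0502, h₀ = 1.6210 rad.
Bracket: h₀ sin ϕ sin δ + cos ϕ cos δ sin h₀ = 1.6210×0.27564×0.17250 + 0.96126×0.98501×0.99874 = 0.077075 + 0.945658 = 1.022733.
Q̄ = (S_0/π) × [bracket] = (1361/π) × 1.022733 = 443.1 W/m².

Q̄ ≈ 443 W/m²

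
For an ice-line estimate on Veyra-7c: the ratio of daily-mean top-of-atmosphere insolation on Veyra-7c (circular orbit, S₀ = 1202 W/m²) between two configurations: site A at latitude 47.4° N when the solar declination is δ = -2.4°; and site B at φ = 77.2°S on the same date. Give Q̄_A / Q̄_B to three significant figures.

Q̄_A / Q̄_B ≈ 2.17

— Configuration A (φ=+47.4°):
cos H₀ = −tan(+47.4°) tan(-2.400°) = 0.0456, H₀ = 1.5252 rad.
Bracket: H₀ sin φ sin δ + cos φ cos δ sin H₀ = 1.5252×0.73610×-0.04188 + 0.67688×0.99912×0.99896 = -0.047019 + 0.675581 = 0.628562.
Q̄ = (S₀/π) × [bracket] = (1202/π) × 0.628562 = 240.49 W/m².
— Configuration B (φ=-77.2°):
cos H₀ = −tan(-77.2°) tan(-2.400°) = -0.1845, H₀ = 1.7563 rad.
Bracket: H₀ sin φ sin δ + cos φ cos δ sin H₀ = 1.7563×-0.97515×-0.04188 + 0.22155×0.99912×0.98284 = 0.071726 + 0.217557 = 0.289283.
Q̄ = (S₀/π) × [bracket] = (1202/π) × 0.289283 = 110.68 W/m².
Ratio Q̄_A / Q̄_B = 240.49 / 110.68 = 2.173.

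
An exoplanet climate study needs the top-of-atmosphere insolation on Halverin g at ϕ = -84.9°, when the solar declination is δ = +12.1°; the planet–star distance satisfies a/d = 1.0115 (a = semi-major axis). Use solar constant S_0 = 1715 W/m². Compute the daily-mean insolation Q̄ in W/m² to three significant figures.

Q̄ ≈ 0.00 W/m²

cos h₀ = −tan(-84.9°) tan(+12.100°) = 2.4021 ≥ 1 ⇒ polar night, h₀ = 0 and Q̄ = 0.
Inverse-square distance factor (a/d)² = 1.0115² = 1.023132.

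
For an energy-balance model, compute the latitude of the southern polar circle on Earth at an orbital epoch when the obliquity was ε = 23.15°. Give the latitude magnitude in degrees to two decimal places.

The polar circle is the lowest latitude that experiences at least one full rotation of continuous darkness at the northern-summer solstice; it lies at |φ| = 90° − ε = 90° − 23.15° = 66.85°.

66.85°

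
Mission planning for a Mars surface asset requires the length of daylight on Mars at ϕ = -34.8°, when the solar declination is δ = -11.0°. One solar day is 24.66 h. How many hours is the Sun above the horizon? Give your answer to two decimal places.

13.39 h

cos h₀ = −tan ϕ · tan δ = −tan(-34.8°) × tan(-11.000°) = -0.1351, so h₀ = 1.7063 rad = 97.76°.
Daylight = 2h₀/(2π) × 24.66 h = (1.7063/π) × 24.66 = 13.39 h.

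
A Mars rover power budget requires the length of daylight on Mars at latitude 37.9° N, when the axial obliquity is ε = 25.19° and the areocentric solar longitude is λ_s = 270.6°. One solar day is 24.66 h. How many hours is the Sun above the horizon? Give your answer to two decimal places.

9.39 h

sin δ = sin 25.19° × sin 270.6° = -0.42560, so δ = -25.189°.
cos H₀ = −tan φ · tan δ = −tan(+37.9°) × tan(-25.189°) = 0.3661, so H₀ = 1.1959 rad = 68.52°.
Daylight = 2H₀/(2π) × 24.66 h = (1.1959/π) × 24.66 = 9.39 h.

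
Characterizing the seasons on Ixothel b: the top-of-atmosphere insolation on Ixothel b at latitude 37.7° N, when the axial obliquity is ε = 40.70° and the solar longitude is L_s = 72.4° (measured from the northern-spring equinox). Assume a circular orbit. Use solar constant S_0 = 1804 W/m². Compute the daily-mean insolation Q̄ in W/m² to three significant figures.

Solar declination: sin δ = sin ε · sin L_s = sin 40.70° × sin 72.4° = 0.62157, so δ = +38.431°.
cos h₀ = −tan(+37.7°) tan(+38.431°) = -0.6133, h₀ = 2.2310 rad.
Bracket: h₀ sin ϕ sin δ + cos ϕ cos δ sin h₀ = 2.2310×0.61153×0.62157 + 0.79122×0.78336×0.78987 = 0.848023 + 0.489569 = 1.337592.
Q̄ = (S_0/π) × [bracket] = (1804/π) × 1.337592 = 768.1 W/m².

Q̄ ≈ 768 W/m²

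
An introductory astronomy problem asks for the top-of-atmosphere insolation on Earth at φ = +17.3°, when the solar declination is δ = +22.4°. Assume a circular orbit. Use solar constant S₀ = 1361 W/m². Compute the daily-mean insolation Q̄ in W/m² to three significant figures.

cos H₀ = −tan(+17.3°) tan(+22.400°) = -0.1284, H₀ = 1.6995 rad.
Bracket: H₀ sin φ sin δ + cos φ cos δ sin H₀ = 1.6995×0.29737×0.38107 + 0.95476×0.92455×0.99173 = 0.192585 + 0.875423 = 1.068008.
Q̄ = (S₀/π) × [bracket] = (1361/π) × 1.068008 = 462.7 W/m².

Q̄ ≈ 463 W/m²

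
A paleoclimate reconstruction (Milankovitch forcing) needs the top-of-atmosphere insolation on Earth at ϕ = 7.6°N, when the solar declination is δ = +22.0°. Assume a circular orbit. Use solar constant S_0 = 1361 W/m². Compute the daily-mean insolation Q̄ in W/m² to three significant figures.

cos h₀ = −tan(+7.6°) tan(+22.000°) = -0.0539, h₀ = 1.6247 rad.
Bracket: h₀ sin ϕ sin δ + cos ϕ cos δ sin h₀ = 1.6247×0.13226×0.37461 + 0.99122×0.92718×0.99855 = 0.080497 + 0.917707 = 0.998204.
Q̄ = (S_0/π) × [bracket] = (1361/π) × 0.998204 = 432.4 W/m².

Q̄ ≈ 432 W/m²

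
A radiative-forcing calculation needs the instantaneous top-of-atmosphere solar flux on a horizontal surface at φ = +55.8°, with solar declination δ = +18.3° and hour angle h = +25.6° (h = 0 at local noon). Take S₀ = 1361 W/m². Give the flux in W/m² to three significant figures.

cos θ_z = sin φ sin δ + cos φ cos δ cos h = 0.259697 + 0.481269 = 0.740966.
Flux = S₀ · cos θ_z = 1361 × 0.740966 = 1008 W/m².

1.01e+03 W/m²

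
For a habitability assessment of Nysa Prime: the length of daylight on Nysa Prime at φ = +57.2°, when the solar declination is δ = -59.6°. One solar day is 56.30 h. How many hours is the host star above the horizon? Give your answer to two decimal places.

cos H₀ = −tan φ · tan δ = 2.6448 ≥ 1, so the host star never rises (polar night) and H₀ = 0.
Daylight = 2H₀/(2π) × 56.30 h = (0.0000/π) × 56.30 = 0.00 h.

0.00 h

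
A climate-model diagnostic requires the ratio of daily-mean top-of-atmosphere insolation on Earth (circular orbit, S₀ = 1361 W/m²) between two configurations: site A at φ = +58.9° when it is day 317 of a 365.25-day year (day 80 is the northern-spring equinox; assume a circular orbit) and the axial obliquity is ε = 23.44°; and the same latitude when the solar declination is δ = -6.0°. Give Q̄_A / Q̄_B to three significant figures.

Q̄_A / Q̄_B ≈ 0.362

— Configuration A (φ=+58.9°):
Solar longitude: λ_s = 360° × (317 − 80)/365.25 = 233.593°.
sin δ = sin 23.44° × sin 233.593° = -0.32015, so δ = -18.672°.
cos H₀ = −tan(+58.9°) tan(-18.672°) = 0.5602, H₀ = 0.9762 rad.
Bracket: H₀ sin φ sin δ + cos φ cos δ sin H₀ = 0.9762×0.85627×-0.32015 + 0.51653×0.94737×0.82835 = -0.267610 + 0.405349 = 0.137739.
Q̄ = (S₀/π) × [bracket] = (1361/π) × 0.137739 = 59.671 W/m².
— Configuration B (φ=+58.9°):
cos H₀ = −tan(+58.9°) tan(-6.000°) = 0.1742, H₀ = 1.3957 rad.
Bracket: H₀ sin φ sin δ + cos φ cos δ sin H₀ = 1.3957×0.85627×-0.10453 + 0.51653×0.99452×0.98470 = -0.124923 + 0.505840 = 0.380917.
Q̄ = (S₀/π) × [bracket] = (1361/π) × 0.380917 = 165.02 W/m².
Ratio Q̄_A / Q̄_B = 59.671 / 165.02 = 0.3616.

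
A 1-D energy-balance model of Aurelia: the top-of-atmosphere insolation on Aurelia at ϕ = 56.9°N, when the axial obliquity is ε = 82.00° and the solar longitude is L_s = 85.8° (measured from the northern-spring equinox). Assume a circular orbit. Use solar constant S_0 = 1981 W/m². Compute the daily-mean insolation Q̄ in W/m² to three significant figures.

Solar declination: sin δ = sin ε · sin L_s = sin 82.00° × sin 85.8° = 0.98761, so δ = +80.971°.
cos h₀ = −tan(+56.9°) tan(+80.971°) = -9.6535 ≤ −1 ⇒ polar day, h₀ = π.
Bracket: h₀ sin ϕ sin δ + cos ϕ cos δ sin h₀ = 3.1416×0.83772×0.98761 + 0.54610×0.15694×0.00000 = 2.599173 + 0.000000 = 2.599173.
Q̄ = (S_0/π) × [bracket] = (1981/π) × 2.599173 = 1639 W/m².

Q̄ ≈ 1.64e+03 W/m²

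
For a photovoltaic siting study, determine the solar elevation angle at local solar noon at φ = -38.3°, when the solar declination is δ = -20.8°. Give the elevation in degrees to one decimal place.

72.5°

At local noon the hour angle is zero, so the zenith angle equals |φ − δ| = |-38.3° − (-20.800°)| = 17.500°.
Elevation = 90° − 17.500° = 72.5°.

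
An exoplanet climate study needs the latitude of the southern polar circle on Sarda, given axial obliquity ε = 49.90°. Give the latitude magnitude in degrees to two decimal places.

The polar circle is the lowest latitude that experiences at least one full rotation of continuous darkness at the northern-summer solstice; it lies at |ϕ| = 90° − ε = 90° − 49.90° = 40.10°.

40.10°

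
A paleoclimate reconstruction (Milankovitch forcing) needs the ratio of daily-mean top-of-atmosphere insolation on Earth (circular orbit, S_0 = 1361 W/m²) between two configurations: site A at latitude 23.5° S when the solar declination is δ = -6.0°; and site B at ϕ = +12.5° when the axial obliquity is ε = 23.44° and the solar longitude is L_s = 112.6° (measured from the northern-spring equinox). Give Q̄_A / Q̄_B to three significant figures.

Q̄_A / Q̄_B ≈ 0.944

— Configuration A (ϕ=-23.5°):
cos h₀ = −tan(-23.5°) tan(-6.000°) = -0.0457, h₀ = 1.6165 rad.
Bracket: h₀ sin ϕ sin δ + cos ϕ cos δ sin h₀ = 1.6165×-0.39875×-0.10453 + 0.91706×0.99452×0.99896 = 0.067378 + 0.911086 = 0.978464.
Q̄ = (S_0/π) × [bracket] = (1361/π) × 0.978464 = 423.89 W/m².
— Configuration B (ϕ=+12.5°):
Solar declination: sin δ = sin ε · sin L_s = sin 23.44° × sin 112.6° = 0.36724, so δ = +21.546°.
cos h₀ = −tan(+12.5°) tan(+21.546°) = -0.0875, h₀ = 1.6584 rad.
Bracket: h₀ sin ϕ sin δ + cos ϕ cos δ sin h₀ = 1.6584×0.21644×0.36724 + 0.97630×0.93013×0.99616 = 0.131819 + 0.904599 = 1.036418.
Q̄ = (S_0/π) × [bracket] = (1361/π) × 1.036418 = 449.00 W/m².
Ratio Q̄_A / Q̄_B = 423.89 / 449.00 = 0.9441.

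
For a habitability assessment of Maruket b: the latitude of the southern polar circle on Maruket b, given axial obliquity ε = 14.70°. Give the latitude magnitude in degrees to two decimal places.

The polar circle is the lowest latitude that experiences at least one full rotation of continuous darkness at the northern-summer solstice; it lies at |φ| = 90° − ε = 90° − 14.70° = 75.30°.

75.30°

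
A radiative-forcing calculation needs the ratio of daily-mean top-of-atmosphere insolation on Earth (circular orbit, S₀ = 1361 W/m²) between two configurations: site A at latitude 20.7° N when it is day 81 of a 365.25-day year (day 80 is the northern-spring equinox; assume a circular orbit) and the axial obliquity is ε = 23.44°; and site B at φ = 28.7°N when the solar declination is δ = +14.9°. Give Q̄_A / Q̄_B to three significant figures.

— Configuration A (φ=+20.7°):
Solar longitude: λ_s = 360° × (81 − 80)/365.25 = 0.986°.
sin δ = sin 23.44° × sin 0.986° = 0.00684, so δ = +0.392°.
cos H₀ = −tan(+20.7°) tan(+0.392°) = -0.0026, H₀ = 1.5734 rad.
Bracket: H₀ sin φ sin δ + cos φ cos δ sin H₀ = 1.5734×0.35347×0.00684 + 0.93544×0.99998×1.00000 = 0.003804 + 0.935421 = 0.939225.
Q̄ = (S₀/π) × [bracket] = (1361/π) × 0.939225 = 406.89 W/m².
— Configuration B (φ=+28.7°):
cos H₀ = −tan(+28.7°) tan(+14.900°) = -0.1457, H₀ = 1.7170 rad.
Bracket: H₀ sin φ sin δ + cos φ cos δ sin H₀ = 1.7170×0.48022×0.25713 + 0.87715×0.96638×0.98933 = 0.212013 + 0.838616 = 1.050629.
Q̄ = (S₀/π) × [bracket] = (1361/π) × 1.050629 = 455.15 W/m².
Ratio Q̄_A / Q̄_B = 406.89 / 455.15 = 0.8940.

Q̄_A / Q̄_B ≈ 0.894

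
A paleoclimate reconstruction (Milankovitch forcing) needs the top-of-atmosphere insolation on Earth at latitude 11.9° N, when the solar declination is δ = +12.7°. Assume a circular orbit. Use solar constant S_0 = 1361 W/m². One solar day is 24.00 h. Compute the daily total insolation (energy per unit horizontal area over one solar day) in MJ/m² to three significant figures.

cos h₀ = −tan(+11.9°) tan(+12.700°) = -0.0475, h₀ = 1.6183 rad.
Bracket: h₀ sin ϕ sin δ + cos ϕ cos δ sin h₀ = 1.6183×0.20620×0.21985 + 0.97851×0.97553×0.99887 = 0.073363 + 0.953487 = 1.026850.
Q̄ = (S_0/π) × [bracket] = (1361/π) × 1.026850 = 444.85 W/m².
Daily total = Q̄ × 24.00 h × 3600 s/h = 444.85 × 24.00 × 3600 / 10⁶ = 38.44 MJ/m².

38.4 MJ/m²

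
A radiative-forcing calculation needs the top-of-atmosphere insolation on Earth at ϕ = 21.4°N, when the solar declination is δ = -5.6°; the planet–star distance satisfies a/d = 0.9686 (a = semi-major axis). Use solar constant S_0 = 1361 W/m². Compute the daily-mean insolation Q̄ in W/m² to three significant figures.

Q̄ ≈ 354 W/m²

cos h₀ = −tan(+21.4°) tan(-5.600°) = 0.0384, h₀ = 1.5324 rad.
Bracket: h₀ sin ϕ sin δ + cos ϕ cos δ sin h₀ = 1.5324×0.36488×-0.09758 + 0.93106×0.99523×0.99926 = -0.054561 + 0.925933 = 0.871372.
Inverse-square distance factor (a/d)² = 0.9686² = 0.938186.
Q̄ = (S_0/π) × 0.938186 × [bracket] = (1361/π) × 0.938186 × 0.871372 = 354.2 W/m².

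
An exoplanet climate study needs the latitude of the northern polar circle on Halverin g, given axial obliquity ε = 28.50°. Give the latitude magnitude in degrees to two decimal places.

61.50°

The polar circle is the lowest latitude that experiences at least one full rotation of continuous daylight at the northern-summer solstice; it lies at |φ| = 90° − ε = 90° − 28.50° = 61.50°.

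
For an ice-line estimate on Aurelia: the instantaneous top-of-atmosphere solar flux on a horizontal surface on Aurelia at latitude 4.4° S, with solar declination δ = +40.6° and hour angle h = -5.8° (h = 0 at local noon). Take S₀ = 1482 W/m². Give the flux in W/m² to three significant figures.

1.04e+03 W/m²

cos θ_z = sin φ sin δ + cos φ cos δ cos h = -0.049927 + 0.753158 = 0.703231.
Flux = S₀ · cos θ_z = 1482 × 0.703231 = 1042 W/m².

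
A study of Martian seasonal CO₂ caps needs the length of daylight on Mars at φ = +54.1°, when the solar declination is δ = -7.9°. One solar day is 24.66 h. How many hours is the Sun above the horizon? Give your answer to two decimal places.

10.82 h

cos H₀ = −tan φ · tan δ = −tan(+54.1°) × tan(-7.900°) = 0.1917, so H₀ = 1.3779 rad = 78.95°.
Daylight = 2H₀/(2π) × 24.66 h = (1.3779/π) × 24.66 = 10.82 h.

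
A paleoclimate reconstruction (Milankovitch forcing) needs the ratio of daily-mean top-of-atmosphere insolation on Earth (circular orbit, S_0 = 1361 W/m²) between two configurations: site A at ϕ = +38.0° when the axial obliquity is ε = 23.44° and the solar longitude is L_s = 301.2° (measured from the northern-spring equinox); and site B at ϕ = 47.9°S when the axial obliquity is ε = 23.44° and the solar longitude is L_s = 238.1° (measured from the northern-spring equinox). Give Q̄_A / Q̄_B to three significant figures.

— Configuration A (ϕ=+38.0°):
Solar declination: sin δ = sin ε · sin L_s = sin 23.44° × sin 301.2° = -0.34025, so δ = -19.892°.
cos h₀ = −tan(+38.0°) tan(-19.892°) = 0.2827, h₀ = 1.2842 rad.
Bracket: h₀ sin ϕ sin δ + cos ϕ cos δ sin h₀ = 1.2842×0.61566×-0.34025 + 0.78801×0.94033×0.95921 = -0.269012 + 0.710764 = 0.441752.
Q̄ = (S_0/π) × [bracket] = (1361/π) × 0.441752 = 191.38 W/m².
— Configuration B (ϕ=-47.9°):
Solar declination: sin δ = sin ε · sin L_s = sin 23.44° × sin 238.1° = -0.33771, so δ = -19.737°.
cos h₀ = −tan(-47.9°) tan(-19.737°) = -0.3971, h₀ = 1.9791 rad.
Bracket: h₀ sin ϕ sin δ + cos ϕ cos δ sin h₀ = 1.9791×-0.74198×-0.33771 + 0.67043×0.94125×0.91778 = 0.495911 + 0.579158 = 1.075069.
Q̄ = (S_0/π) × [bracket] = (1361/π) × 1.075069 = 465.74 W/m².
Ratio Q̄_A / Q̄_B = 191.38 / 465.74 = 0.4109.

Q̄_A / Q̄_B ≈ 0.411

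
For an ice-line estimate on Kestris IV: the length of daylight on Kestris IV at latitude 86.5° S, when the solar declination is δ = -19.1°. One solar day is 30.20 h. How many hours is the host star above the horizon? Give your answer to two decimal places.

Sunrise equation: cos H₀ = −tan φ · tan δ = -5.6616 ≤ −1, so the host star never sets (polar day) and H₀ = π.
Daylight = 2H₀/(2π) × 30.20 h = (3.1416/π) × 30.20 = 30.20 h.

30.20 h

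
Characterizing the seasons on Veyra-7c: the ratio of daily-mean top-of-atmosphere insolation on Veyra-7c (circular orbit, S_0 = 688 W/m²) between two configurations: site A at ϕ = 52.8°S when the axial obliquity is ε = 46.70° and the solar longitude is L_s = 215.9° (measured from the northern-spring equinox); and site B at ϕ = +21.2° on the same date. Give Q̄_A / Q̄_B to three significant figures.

Q̄_A / Q̄_B ≈ 1.94

— Configuration A (ϕ=-52.8°):
Solar declination: sin δ = sin ε · sin L_s = sin 46.70° × sin 215.9° = -0.42675, so δ = -25.261°.
cos h₀ = −tan(-52.8°) tan(-25.261°) = -0.6217, h₀ = 2.2417 rad.
Bracket: h₀ sin ϕ sin δ + cos ϕ cos δ sin h₀ = 2.2417×-0.79653×-0.42675 + 0.60460×0.90437×0.78328 = 0.761997 + 0.428283 = 1.190280.
Q̄ = (S_0/π) × [bracket] = (688/π) × 1.190280 = 260.67 W/m².
— Configuration B (ϕ=+21.2°):
cos h₀ = −tan(+21.2°) tan(-25.261°) = 0.1830, h₀ = 1.3867 rad.
Bracket: h₀ sin ϕ sin δ + cos ϕ cos δ sin h₀ = 1.3867×0.36162×-0.42675 + 0.93232×0.90437×0.98311 = -0.213997 + 0.828921 = 0.614924.
Q̄ = (S_0/π) × [bracket] = (688/π) × 0.614924 = 134.67 W/m².
Ratio Q̄_A / Q̄_B = 260.67 / 134.67 = 1.936.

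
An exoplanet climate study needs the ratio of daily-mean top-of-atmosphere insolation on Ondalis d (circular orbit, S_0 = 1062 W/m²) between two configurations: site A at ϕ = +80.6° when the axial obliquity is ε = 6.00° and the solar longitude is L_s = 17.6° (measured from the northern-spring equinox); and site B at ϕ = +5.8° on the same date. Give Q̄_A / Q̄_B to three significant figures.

Q̄_A / Q̄_B ≈ 0.215

— Configuration A (ϕ=+80.6°):
Solar declination: sin δ = sin ε · sin L_s = sin 6.00° × sin 17.6° = 0.03161, so δ = +1.811°.
cos h₀ = −tan(+80.6°) tan(+1.811°) = -0.1910, h₀ = 1.7630 rad.
Bracket: h₀ sin ϕ sin δ + cos ϕ cos δ sin h₀ = 1.7630×0.98657×0.03161 + 0.16333×0.99950×0.98159 = 0.054980 + 0.160243 = 0.215223.
Q̄ = (S_0/π) × [bracket] = (1062/π) × 0.215223 = 72.755 W/m².
— Configuration B (ϕ=+5.8°):
cos h₀ = −tan(+5.8°) tan(+1.811°) = -0.0032, h₀ = 1.5740 rad.
Bracket: h₀ sin ϕ sin δ + cos ϕ cos δ sin h₀ = 1.5740×0.10106×0.03161 + 0.99488×0.99950×0.99999 = 0.005028 + 0.994373 = 0.999401.
Q̄ = (S_0/π) × [bracket] = (1062/π) × 0.999401 = 337.84 W/m².
Ratio Q̄_A / Q̄_B = 72.755 / 337.84 = 0.2154.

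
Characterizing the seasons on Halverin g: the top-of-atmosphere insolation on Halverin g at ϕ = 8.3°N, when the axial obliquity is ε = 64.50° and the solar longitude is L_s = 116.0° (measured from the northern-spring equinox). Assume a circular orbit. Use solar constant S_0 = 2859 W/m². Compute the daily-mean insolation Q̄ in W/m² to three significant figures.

Solar declination: sin δ = sin ε · sin L_s = sin 64.50° × sin 116.0° = 0.81124, so δ = +54.217°.
cos h₀ = −tan(+8.3°) tan(+54.217°) = -0.2024, h₀ = 1.7746 rad.
Bracket: h₀ sin ϕ sin δ + cos ϕ cos δ sin h₀ = 1.7746×0.14436×0.81124 + 0.98953×0.58472×0.97930 = 0.207824 + 0.566621 = 0.774445.
Q̄ = (S_0/π) × [bracket] = (2859/π) × 0.774445 = 704.8 W/m².

Q̄ ≈ 705 W/m²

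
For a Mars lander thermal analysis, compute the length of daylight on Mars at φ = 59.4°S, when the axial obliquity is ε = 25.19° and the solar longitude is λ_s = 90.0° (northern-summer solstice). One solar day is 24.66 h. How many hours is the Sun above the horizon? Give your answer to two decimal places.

5.11 h

Solar declination: sin δ = sin ε · sin λ_s = sin 25.19° × sin 90.0° = 0.42562, so δ = +25.190°.
cos H₀ = −tan φ · tan δ = −tan(-59.4°) × tan(+25.190°) = 0.7953, so H₀ = 0.6513 rad = 37.31°.
Daylight = 2H₀/(2π) × 24.66 h = (0.6513/π) × 24.66 = 5.11 h.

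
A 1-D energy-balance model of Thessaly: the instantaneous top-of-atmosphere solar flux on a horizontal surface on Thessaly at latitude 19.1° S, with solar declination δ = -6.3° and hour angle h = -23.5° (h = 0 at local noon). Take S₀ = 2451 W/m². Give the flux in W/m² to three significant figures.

2.20e+03 W/m²

cos θ_z = sin φ sin δ + cos φ cos δ cos h = 0.035907 + 0.861342 = 0.897249.
Flux = S₀ · cos θ_z = 2451 × 0.897249 = 2199 W/m².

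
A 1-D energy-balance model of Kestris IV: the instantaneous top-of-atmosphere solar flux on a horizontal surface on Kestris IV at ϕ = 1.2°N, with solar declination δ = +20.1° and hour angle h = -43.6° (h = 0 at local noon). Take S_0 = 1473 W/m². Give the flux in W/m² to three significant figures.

cos θ_z = sin ϕ sin δ + cos ϕ cos δ cos h = 0.007197 + 0.679916 = 0.687113.
Flux = S_0 · cos θ_z = 1473 × 0.687113 = 1012 W/m².

1.01e+03 W/m²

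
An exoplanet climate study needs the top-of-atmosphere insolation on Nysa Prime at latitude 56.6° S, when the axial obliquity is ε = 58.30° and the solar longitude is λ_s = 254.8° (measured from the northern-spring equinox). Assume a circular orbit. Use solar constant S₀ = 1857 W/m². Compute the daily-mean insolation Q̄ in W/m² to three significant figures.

Solar declination: sin δ = sin ε · sin λ_s = sin 58.30° × sin 254.8° = -0.82105, so δ = -55.190°.
cos H₀ = −tan(-56.6°) tan(-55.190°) = -2.1812 ≤ −1 ⇒ polar day, H₀ = π.
Bracket: H₀ sin φ sin δ + cos φ cos δ sin H₀ = 3.1416×-0.83485×-0.82105 + 0.55048×0.57086×0.00000 = 2.153421 + 0.000000 = 2.153421.
Q̄ = (S₀/π) × [bracket] = (1857/π) × 2.153421 = 1273 W/m².

Q̄ ≈ 1.27e+03 W/m²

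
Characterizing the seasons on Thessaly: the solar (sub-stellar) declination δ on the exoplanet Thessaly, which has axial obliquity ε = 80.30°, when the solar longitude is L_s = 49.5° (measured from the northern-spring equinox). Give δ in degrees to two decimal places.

δ = +48.55°

sin δ = sin ε · sin L_s = sin 80.30° × sin 49.5° = 0.749535.
δ = arcsin(0.749535) = +48.55°.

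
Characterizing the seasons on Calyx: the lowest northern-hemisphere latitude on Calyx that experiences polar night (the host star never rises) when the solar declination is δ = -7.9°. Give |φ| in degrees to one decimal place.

|φ| = 82.1°

Polar night requires cos H₀ = −tan φ tan δ ≥ 1, i.e. tan φ tan δ ≤ −1.
The boundary is |tan φ| · |tan δ| = 1, so |φ| = 90° − |δ| = 90° − 7.9° = 82.1° in the northern hemisphere.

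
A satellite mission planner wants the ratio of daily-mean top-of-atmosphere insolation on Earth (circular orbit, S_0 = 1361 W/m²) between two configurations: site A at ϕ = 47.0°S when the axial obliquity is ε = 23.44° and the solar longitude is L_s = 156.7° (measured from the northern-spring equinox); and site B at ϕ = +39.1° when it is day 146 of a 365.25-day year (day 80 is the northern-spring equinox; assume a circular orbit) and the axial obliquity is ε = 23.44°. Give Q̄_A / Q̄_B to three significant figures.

— Configuration A (ϕ=-47.0°):
Solar declination: sin δ = sin ε · sin L_s = sin 23.44° × sin 156.7° = 0.15734, so δ = +9.053°.
cos h₀ = −tan(-47.0°) tan(+9.053°) = 0.1709, h₀ = 1.3991 rad.
Bracket: h₀ sin ϕ sin δ + cos ϕ cos δ sin h₀ = 1.3991×-0.73135×0.15734 + 0.68200×0.98754×0.98530 = -0.160995 + 0.663602 = 0.502607.
Q̄ = (S_0/π) × [bracket] = (1361/π) × 0.502607 = 217.74 W/m².
— Configuration B (ϕ=+39.1°):
Solar longitude: L_s = 360° × (146 − 80)/365.25 = 65.051°.
sin δ = sin 23.44° × sin 65.051° = 0.36067, so δ = +21.141°.
cos h₀ = −tan(+39.1°) tan(+21.141°) = -0.3143, h₀ = 1.8905 rad.
Bracket: h₀ sin ϕ sin δ + cos ϕ cos δ sin h₀ = 1.8905×0.63068×0.36067 + 0.77605×0.93269×0.94934 = 0.430027 + 0.687146 = 1.117173.
Q̄ = (S_0/π) × [bracket] = (1361/π) × 1.117173 = 483.98 W/m².
Ratio Q̄_A / Q̄_B = 217.74 / 483.98 = 0.4499.

Q̄_A / Q̄_B ≈ 0.450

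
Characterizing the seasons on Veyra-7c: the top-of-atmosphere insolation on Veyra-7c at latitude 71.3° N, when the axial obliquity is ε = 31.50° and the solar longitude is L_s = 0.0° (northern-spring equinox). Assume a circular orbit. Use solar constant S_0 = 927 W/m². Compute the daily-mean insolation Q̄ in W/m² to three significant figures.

Solar declination: sin δ = sin ε · sin L_s = sin 31.50° × sin 0.0° = 0.00000, so δ = +0.000°.
cos h₀ = −tan(+71.3°) tan(+0.000°) = -0.0000, h₀ = 1.5708 rad.
Bracket: h₀ sin ϕ sin δ + cos ϕ cos δ sin h₀ = 1.5708×0.94721×0.00000 + 0.32061×1.00000×1.00000 = 0.000000 + 0.320610 = 0.320610.
Q̄ = (S_0/π) × [bracket] = (927/π) × 0.320610 = 94.60 W/m².

Q̄ ≈ 94.6 W/m²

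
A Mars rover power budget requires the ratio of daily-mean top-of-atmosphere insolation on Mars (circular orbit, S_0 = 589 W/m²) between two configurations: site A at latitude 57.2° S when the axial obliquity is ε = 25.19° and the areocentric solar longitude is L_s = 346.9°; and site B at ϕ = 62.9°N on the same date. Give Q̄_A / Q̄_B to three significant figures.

Q̄_A / Q̄_B ≈ 2.06

— Configuration A (ϕ=-57.2°):
sin δ = sin 25.19° × sin 346.9° = -0.09647, so δ = -5.536°.
cos h₀ = −tan(-57.2°) tan(-5.536°) = -0.1504, h₀ = 1.7218 rad.
Bracket: h₀ sin ϕ sin δ + cos ϕ cos δ sin h₀ = 1.7218×-0.84057×-0.09647 + 0.54171×0.99534×0.98863 = 0.139620 + 0.533055 = 0.672675.
Q̄ = (S_0/π) × [bracket] = (589/π) × 0.672675 = 126.12 W/m².
— Configuration B (ϕ=+62.9°):
cos h₀ = −tan(+62.9°) tan(-5.536°) = 0.1894, h₀ = 1.3802 rad.
Bracket: h₀ sin ϕ sin δ + cos ϕ cos δ sin h₀ = 1.3802×0.89021×-0.09647 + 0.45554×0.99534×0.98190 = -0.118530 + 0.445210 = 0.326680.
Q̄ = (S_0/π) × [bracket] = (589/π) × 0.326680 = 61.247 W/m².
Ratio Q̄_A / Q̄_B = 126.12 / 61.247 = 2.059.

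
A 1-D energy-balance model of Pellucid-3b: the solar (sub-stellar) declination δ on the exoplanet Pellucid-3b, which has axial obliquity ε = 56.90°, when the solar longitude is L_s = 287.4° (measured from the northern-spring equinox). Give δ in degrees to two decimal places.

δ = -53.07°

sin δ = sin ε · sin L_s = sin 56.90° × sin 287.4° = -0.799385.
δ = arcsin(-0.799385) = -53.07°.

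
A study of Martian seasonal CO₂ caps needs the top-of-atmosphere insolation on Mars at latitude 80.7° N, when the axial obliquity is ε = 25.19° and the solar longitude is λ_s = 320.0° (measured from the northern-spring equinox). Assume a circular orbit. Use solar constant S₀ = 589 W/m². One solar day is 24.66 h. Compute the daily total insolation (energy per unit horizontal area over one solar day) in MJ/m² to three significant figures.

0.00 MJ/m²

Solar declination: sin δ = sin ε · sin λ_s = sin 25.19° × sin 320.0° = -0.27358, so δ = -15.878°.
cos H₀ = −tan(+80.7°) tan(-15.878°) = 1.7369 ≥ 1 ⇒ polar night, H₀ = 0 and Q̄ = 0.
Daily total = Q̄ × 24.66 h × 3600 s/h = 0.00 MJ/m².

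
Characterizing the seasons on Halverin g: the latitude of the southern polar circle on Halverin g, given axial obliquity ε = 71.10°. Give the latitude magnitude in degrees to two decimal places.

18.90°

The polar circle is the lowest latitude that experiences at least one full rotation of continuous darkness at the northern-summer solstice; it lies at |ϕ| = 90° − ε = 90° − 71.10° = 18.90°.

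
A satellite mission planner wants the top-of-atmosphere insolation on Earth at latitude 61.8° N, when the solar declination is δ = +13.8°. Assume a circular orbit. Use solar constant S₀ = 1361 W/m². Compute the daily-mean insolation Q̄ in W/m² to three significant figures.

Q̄ ≈ 363 W/m²

cos H₀ = −tan(+61.8°) tan(+13.800°) = -0.4581, H₀ = 2.0466 rad.
Bracket: H₀ sin φ sin δ + cos φ cos δ sin H₀ = 2.0466×0.88130×0.23853 + 0.47255×0.97113×0.88891 = 0.430229 + 0.407927 = 0.838156.
Q̄ = (S₀/π) × [bracket] = (1361/π) × 0.838156 = 363.1 W/m².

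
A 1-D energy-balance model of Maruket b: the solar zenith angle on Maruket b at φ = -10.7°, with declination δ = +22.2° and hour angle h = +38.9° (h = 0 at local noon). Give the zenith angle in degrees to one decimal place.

θ_z = 50.4°

cos θ_z = sin φ sin δ + cos φ cos δ cos h = -0.070152 + 0.708024 = 0.637872.
θ_z = arccos(0.637872) = 50.4°.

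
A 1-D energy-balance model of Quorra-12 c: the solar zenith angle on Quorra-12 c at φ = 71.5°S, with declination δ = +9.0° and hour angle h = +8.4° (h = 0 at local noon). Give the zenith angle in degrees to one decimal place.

cos θ_z = sin φ sin δ + cos φ cos δ cos h = -0.148351 + 0.310036 = 0.161685.
θ_z = arccos(0.161685) = 80.7°.

θ_z = 80.7°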